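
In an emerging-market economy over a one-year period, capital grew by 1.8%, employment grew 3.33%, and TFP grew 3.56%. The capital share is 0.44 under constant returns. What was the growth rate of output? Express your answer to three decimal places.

6.217%

Labor's share = 1 − 0.44 = 0.56.
Capital: 0.44 × 1.8 = 0.792 pp.
Employment: 0.56 × 3.33 = 1.8648 pp.
Output growth = 3.56 + 2.6568 = 6.2168%.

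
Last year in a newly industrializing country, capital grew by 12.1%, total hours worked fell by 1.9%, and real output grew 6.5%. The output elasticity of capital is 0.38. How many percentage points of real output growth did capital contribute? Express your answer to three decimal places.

4.598

Contribution = share × growth = 0.38 × 12.1 = 4.598 pp.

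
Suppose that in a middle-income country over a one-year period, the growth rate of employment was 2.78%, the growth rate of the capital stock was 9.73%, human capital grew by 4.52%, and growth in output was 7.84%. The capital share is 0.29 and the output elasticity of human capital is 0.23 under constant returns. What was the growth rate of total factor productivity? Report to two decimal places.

Labor's share = 1 − 0.29 − 0.23 = 0.48.
The capital stock: 0.29 × 9.73 = 2.8217 pp.
Human capital: 0.23 × 4.52 = 1.0396 pp.
Employment: 0.48 × 2.78 = 1.3344 pp.
TFP growth = 7.84 − 5.1957 = 2.6443%.

Total factor productivity growth was 2.64%.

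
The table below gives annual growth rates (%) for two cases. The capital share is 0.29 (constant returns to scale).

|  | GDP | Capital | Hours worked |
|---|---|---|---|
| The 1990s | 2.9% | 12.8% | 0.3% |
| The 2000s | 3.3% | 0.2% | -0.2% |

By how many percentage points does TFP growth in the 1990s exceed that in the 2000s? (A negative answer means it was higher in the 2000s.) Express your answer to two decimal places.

-4.41 percentage points

Labor's share = 1 − 0.29 = 0.71.
The 1990s: TFP = 2.9 − 3.712 − 0.213 = -1.025%.
The 2000s: TFP = 3.3 − 0.058 + 0.142 = 3.384%.
Difference = -1.025 − (3.384) = -4.409 pp.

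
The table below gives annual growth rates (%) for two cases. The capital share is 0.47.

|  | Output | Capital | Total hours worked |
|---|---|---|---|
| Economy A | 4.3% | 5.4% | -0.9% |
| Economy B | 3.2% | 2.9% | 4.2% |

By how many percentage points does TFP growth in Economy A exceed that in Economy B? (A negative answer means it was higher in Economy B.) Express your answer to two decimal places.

Labor's share = 1 − 0.47 = 0.53.
Economy A: TFP = 4.3 − 2.538 + 0.477 = 2.239%.
Economy B: TFP = 3.2 − 1.363 − 2.226 = -0.389%.
Difference = 2.239 − (-0.389) = 2.628 pp.

2.63 percentage points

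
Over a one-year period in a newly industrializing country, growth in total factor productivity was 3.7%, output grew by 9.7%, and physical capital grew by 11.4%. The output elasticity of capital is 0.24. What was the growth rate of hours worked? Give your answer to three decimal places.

Labor's share = 1 − 0.24 = 0.76.
gY = gA + 0.24×11.4 + 0.76×g.
0.76×g = 9.7 − 3.7 − 2.736 = 3.264.
g = 3.264 / 0.76 = 4.29474%.

4.295%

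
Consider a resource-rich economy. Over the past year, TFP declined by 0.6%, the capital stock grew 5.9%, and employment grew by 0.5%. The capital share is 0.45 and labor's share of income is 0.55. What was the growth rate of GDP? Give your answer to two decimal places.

Labor's share = 1 − 0.45 = 0.55.
The capital stock: 0.45 × 5.9 = 2.655 pp.
Employment: 0.55 × 0.5 = 0.275 pp.
Output growth = -0.6 + 2.93 = 2.33%.

2.33%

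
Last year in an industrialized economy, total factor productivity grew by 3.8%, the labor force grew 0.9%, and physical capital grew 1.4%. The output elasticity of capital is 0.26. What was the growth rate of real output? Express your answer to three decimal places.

Real output growth was 4.830%.

Labor's share = 1 − 0.26 = 0.74.
Physical capital: 0.26 × 1.4 = 0.364 pp.
The labor force: 0.74 × 0.9 = 0.666 pp.
Output growth = 3.8 + 1.03 = 4.83%.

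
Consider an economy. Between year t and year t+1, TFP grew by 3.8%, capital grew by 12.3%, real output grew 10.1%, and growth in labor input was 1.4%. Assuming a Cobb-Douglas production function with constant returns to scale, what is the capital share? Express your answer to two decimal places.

The capital share is 0.45.

gY = gA + α·gK + (1−α)·gL, so gY − gA − gL = α(gK − gL).
10.1 − 3.8 − 1.4 = α × (12.3 − 1.4).
4.9 = 10.9 α, so α = 0.4495.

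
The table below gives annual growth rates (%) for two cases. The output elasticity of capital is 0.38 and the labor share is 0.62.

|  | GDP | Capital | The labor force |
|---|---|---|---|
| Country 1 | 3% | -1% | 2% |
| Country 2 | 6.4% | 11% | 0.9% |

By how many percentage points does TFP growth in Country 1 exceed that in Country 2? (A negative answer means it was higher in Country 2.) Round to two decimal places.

0.48 percentage points

Labor's share = 1 − 0.38 = 0.62.
Country 1: TFP = 3 + 0.38 − 1.24 = 2.14%.
Country 2: TFP = 6.4 − 4.18 − 0.558 = 1.662%.
Difference = 2.14 − (1.662) = 0.478 pp.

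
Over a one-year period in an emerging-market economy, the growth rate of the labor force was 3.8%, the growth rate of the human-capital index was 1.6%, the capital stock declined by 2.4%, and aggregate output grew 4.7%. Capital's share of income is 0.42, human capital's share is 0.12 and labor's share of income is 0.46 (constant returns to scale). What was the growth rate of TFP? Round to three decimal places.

TFP growth was 3.768%.

Labor's share = 1 − 0.42 − 0.12 = 0.46.
The capital stock: 0.42 × (-2.4) = -1.008 pp.
The human-capital index: 0.12 × 1.6 = 0.192 pp.
The labor force: 0.46 × 3.8 = 1.748 pp.
TFP growth = 4.7 − 0.932 = 3.768%.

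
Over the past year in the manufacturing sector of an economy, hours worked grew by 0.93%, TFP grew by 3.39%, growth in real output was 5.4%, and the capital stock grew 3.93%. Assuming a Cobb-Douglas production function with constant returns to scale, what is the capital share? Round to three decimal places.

gY = gA + α·gK + (1−α)·gL, so gY − gA − gL = α(gK − gL).
5.4 − 3.39 − 0.93 = α × (3.93 − 0.93).
1.08 = 3 α, so α = 0.36.

α = 0.360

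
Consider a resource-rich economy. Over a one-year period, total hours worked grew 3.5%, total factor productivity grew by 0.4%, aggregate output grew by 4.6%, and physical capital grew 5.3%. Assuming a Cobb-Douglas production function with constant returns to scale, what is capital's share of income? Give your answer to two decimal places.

Capital's share of income is 0.39.

gY = gA + α·gK + (1−α)·gL, so gY − gA − gL = α(gK − gL).
4.6 − 0.4 − 3.5 = α × (5.3 − 3.5).
0.7 = 1.8 α, so α = 0.3889.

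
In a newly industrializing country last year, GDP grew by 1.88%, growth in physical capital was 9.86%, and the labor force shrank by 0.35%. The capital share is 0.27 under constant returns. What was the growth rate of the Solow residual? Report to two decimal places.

Labor's share = 1 − 0.27 = 0.73.
Physical capital: 0.27 × 9.86 = 2.6622 pp.
The labor force: 0.73 × (-0.35) = -0.2555 pp.
TFP growth = 1.88 − 2.4067 = -0.5267%.

-0.53%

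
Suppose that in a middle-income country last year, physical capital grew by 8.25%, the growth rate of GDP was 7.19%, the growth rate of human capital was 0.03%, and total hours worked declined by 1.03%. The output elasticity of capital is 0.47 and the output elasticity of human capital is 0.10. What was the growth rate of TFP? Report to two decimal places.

TFP growth was 3.75%.

Labor's share = 1 − 0.47 − 0.1 = 0.43.
Physical capital: 0.47 × 8.25 = 3.8775 pp.
Human capital: 0.1 × 0.03 = 0.003 pp.
Total hours worked: 0.43 × (-1.03) = -0.4429 pp.
TFP growth = 7.19 − 3.4376 = 3.7524%.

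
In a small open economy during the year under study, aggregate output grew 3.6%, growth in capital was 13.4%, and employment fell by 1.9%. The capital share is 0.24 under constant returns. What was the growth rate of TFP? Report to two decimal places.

TFP grew 1.83%.

Labor's share = 1 − 0.24 = 0.76.
Capital: 0.24 × 13.4 = 3.216 pp.
Employment: 0.76 × (-1.9) = -1.444 pp.
TFP growth = 3.6 − 1.772 = 1.828%.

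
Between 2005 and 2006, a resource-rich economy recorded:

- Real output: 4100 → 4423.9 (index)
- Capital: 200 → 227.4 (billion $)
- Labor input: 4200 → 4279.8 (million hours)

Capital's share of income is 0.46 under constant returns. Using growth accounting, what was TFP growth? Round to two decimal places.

Real output growth = (4423.9 − 4100) / 4100 = 7.9%.
Capital growth = (227.4 − 200) / 200 = 13.7%.
Labor input growth = (4279.8 − 4200) / 4200 = 1.9%.
Labor's share = 1 − 0.46 = 0.54.
Capital: 0.46 × 13.7 = 6.302 pp.
Labor input: 0.54 × 1.9 = 1.026 pp.
TFP growth = 7.9 − 7.328 = 0.572%.

TFP grew 0.57%.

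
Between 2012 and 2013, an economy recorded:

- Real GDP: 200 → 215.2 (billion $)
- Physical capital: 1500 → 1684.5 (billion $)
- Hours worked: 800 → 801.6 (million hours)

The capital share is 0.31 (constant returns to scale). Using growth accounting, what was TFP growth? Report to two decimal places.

Real GDP growth = (215.2 − 200) / 200 = 7.6%.
Physical capital growth = (1684.5 − 1500) / 1500 = 12.3%.
Hours worked growth = (801.6 − 800) / 800 = 0.2%.
Labor's share = 1 − 0.31 = 0.69.
Physical capital: 0.31 × 12.3 = 3.813 pp.
Hours worked: 0.69 × 0.2 = 0.138 pp.
TFP growth = 7.6 − 3.951 = 3.649%.

3.65%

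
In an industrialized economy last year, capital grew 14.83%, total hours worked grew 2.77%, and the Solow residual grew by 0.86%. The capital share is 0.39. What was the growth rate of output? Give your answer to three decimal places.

Labor's share = 1 − 0.39 = 0.61.
Capital: 0.39 × 14.83 = 5.7837 pp.
Total hours worked: 0.61 × 2.77 = 1.6897 pp.
Output growth = 0.86 + 7.4734 = 8.3334%.

Output grew 8.333%.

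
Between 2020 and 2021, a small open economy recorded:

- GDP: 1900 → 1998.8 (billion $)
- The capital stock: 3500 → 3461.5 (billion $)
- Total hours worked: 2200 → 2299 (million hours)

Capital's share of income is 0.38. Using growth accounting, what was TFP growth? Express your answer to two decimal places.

GDP growth = (1998.8 − 1900) / 1900 = 5.2%.
The capital stock growth = (3461.5 − 3500) / 3500 = -1.1%.
Total hours worked growth = (2299 − 2200) / 2200 = 4.5%.
Labor's share = 1 − 0.38 = 0.62.
The capital stock: 0.38 × (-1.1) = -0.418 pp.
Total hours worked: 0.62 × 4.5 = 2.79 pp.
TFP growth = 5.2 − 2.372 = 2.828%.

TFP growth was 2.83%.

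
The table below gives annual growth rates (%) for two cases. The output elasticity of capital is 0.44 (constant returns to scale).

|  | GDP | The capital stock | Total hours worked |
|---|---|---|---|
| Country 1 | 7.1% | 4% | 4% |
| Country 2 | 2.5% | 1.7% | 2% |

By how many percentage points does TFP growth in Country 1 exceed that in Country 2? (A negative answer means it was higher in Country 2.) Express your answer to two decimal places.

2.47 percentage points

Labor's share = 1 − 0.44 = 0.56.
Country 1: TFP = 7.1 − 1.76 − 2.24 = 3.1%.
Country 2: TFP = 2.5 − 0.748 − 1.12 = 0.632%.
Difference = 3.1 − (0.632) = 2.468 pp.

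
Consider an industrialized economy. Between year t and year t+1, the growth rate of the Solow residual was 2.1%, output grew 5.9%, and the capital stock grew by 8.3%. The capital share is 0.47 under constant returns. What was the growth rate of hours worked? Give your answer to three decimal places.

-0.191%

Labor's share = 1 − 0.47 = 0.53.
gY = gA + 0.47×8.3 + 0.53×g.
0.53×g = 5.9 − 2.1 − 3.901 = -0.101.
g = -0.101 / 0.53 = -0.19057%.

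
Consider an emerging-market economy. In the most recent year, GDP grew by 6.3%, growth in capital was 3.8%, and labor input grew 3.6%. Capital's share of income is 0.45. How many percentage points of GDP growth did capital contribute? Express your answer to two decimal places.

1.71 percentage points

Contribution = share × growth = 0.45 × 3.8 = 1.71 pp.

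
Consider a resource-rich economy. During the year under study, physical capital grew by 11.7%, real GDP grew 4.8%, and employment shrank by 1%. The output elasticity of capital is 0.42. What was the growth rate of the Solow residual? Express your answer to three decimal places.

Labor's share = 1 − 0.42 = 0.58.
Physical capital: 0.42 × 11.7 = 4.914 pp.
Employment: 0.58 × (-1) = -0.58 pp.
TFP growth = 4.8 − 4.334 = 0.466%.

0.466%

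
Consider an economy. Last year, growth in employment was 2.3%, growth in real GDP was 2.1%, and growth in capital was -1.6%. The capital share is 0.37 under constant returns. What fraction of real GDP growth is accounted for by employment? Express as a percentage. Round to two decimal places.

Labor's share = 1 − 0.37 = 0.63.
Employment contributed 0.63 × 2.3 = 1.449 pp.
Share of growth = 1.449 / 2.1 × 100 = 69%.

69.00%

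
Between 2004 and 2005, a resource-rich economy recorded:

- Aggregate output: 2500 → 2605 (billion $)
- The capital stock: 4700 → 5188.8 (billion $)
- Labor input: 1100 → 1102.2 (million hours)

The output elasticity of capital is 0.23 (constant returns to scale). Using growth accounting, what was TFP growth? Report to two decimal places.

Aggregate output growth = (2605 − 2500) / 2500 = 4.2%.
The capital stock growth = (5188.8 − 4700) / 4700 = 10.4%.
Labor input growth = (1102.2 − 1100) / 1100 = 0.2%.
Labor's share = 1 − 0.23 = 0.77.
The capital stock: 0.23 × 10.4 = 2.392 pp.
Labor input: 0.77 × 0.2 = 0.154 pp.
TFP growth = 4.2 − 2.546 = 1.654%.

1.65%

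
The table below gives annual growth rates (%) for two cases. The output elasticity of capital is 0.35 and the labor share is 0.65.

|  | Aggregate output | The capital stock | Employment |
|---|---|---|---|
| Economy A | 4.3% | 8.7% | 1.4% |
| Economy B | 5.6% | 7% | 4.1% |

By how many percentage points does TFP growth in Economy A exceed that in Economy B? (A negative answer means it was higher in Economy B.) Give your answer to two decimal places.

Labor's share = 1 − 0.35 = 0.65.
Economy A: TFP = 4.3 − 3.045 − 0.91 = 0.345%.
Economy B: TFP = 5.6 − 2.45 − 2.665 = 0.485%.
Difference = 0.345 − (0.485) = -0.14 pp.

-0.14 percentage points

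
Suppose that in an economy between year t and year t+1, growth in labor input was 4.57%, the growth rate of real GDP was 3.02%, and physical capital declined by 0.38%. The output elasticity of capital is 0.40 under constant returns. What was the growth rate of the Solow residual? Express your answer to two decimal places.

The Solow residual growth was 0.43%.

Labor's share = 1 − 0.4 = 0.6.
Physical capital: 0.4 × (-0.38) = -0.152 pp.
Labor input: 0.6 × 4.57 = 2.742 pp.
TFP growth = 3.02 − 2.59 = 0.43%.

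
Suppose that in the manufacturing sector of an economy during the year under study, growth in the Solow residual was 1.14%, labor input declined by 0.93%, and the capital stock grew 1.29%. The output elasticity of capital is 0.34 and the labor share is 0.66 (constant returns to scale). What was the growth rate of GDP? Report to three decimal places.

GDP grew 0.965%.

Labor's share = 1 − 0.34 = 0.66.
The capital stock: 0.34 × 1.29 = 0.4386 pp.
Labor input: 0.66 × (-0.93) = -0.6138 pp.
Output growth = 1.14 + (-0.1752) = 0.9648%.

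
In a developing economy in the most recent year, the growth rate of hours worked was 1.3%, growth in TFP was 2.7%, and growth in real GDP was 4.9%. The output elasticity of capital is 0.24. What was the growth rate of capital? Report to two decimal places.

Labor's share = 1 − 0.24 = 0.76.
gY = gA + 0.76×1.3 + 0.24×g.
0.24×g = 4.9 − 2.7 − 0.988 = 1.212.
g = 1.212 / 0.24 = 5.05%.

5.05%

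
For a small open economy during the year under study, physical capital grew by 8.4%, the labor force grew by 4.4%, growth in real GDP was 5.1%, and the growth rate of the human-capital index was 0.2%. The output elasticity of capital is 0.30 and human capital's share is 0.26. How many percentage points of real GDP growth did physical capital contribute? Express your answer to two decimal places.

Contribution = share × growth = 0.3 × 8.4 = 2.52 pp.

2.52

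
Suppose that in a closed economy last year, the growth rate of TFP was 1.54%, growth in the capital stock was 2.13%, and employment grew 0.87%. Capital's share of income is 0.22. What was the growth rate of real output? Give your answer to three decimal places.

2.687%

Labor's share = 1 − 0.22 = 0.78.
The capital stock: 0.22 × 2.13 = 0.4686 pp.
Employment: 0.78 × 0.87 = 0.6786 pp.
Output growth = 1.54 + 1.1472 = 2.6872%.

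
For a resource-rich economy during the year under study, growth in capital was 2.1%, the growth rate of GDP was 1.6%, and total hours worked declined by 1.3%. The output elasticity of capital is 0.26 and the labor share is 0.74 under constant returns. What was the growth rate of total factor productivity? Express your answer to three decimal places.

Total factor productivity grew 2.016%.

Labor's share = 1 − 0.26 = 0.74.
Capital: 0.26 × 2.1 = 0.546 pp.
Total hours worked: 0.74 × (-1.3) = -0.962 pp.
TFP growth = 1.6 + 0.416 = 2.016%.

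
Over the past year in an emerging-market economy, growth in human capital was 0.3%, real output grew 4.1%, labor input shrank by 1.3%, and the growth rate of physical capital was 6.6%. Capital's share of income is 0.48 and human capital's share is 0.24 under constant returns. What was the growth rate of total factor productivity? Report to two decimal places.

Total factor productivity grew 1.22%.

Labor's share = 1 − 0.48 − 0.24 = 0.28.
Physical capital: 0.48 × 6.6 = 3.168 pp.
Human capital: 0.24 × 0.3 = 0.072 pp.
Labor input: 0.28 × (-1.3) = -0.364 pp.
TFP growth = 4.1 − 2.876 = 1.224%.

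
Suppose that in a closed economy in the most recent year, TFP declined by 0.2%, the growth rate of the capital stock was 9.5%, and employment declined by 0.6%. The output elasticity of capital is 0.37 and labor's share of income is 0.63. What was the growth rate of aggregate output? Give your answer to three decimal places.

Labor's share = 1 − 0.37 = 0.63.
The capital stock: 0.37 × 9.5 = 3.515 pp.
Employment: 0.63 × (-0.6) = -0.378 pp.
Output growth = -0.2 + 3.137 = 2.937%.

2.937%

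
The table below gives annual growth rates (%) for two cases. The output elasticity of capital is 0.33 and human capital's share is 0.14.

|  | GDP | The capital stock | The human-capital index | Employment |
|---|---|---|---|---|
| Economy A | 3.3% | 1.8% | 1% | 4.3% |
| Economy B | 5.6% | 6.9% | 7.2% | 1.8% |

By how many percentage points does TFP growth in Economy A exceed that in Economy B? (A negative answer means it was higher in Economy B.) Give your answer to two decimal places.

Labor's share = 1 − 0.33 − 0.14 = 0.53.
Economy A: TFP = 3.3 − 0.594 − 0.14 − 2.279 = 0.287%.
Economy B: TFP = 5.6 − 2.277 − 1.008 − 0.954 = 1.361%.
Difference = 0.287 − (1.361) = -1.074 pp.

-1.07 percentage points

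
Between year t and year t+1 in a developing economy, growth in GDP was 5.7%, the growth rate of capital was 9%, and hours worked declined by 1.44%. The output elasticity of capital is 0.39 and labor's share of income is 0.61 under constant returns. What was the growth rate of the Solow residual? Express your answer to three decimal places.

The Solow residual grew 3.068%.

Labor's share = 1 − 0.39 = 0.61.
Capital: 0.39 × 9 = 3.51 pp.
Hours worked: 0.61 × (-1.44) = -0.8784 pp.
TFP growth = 5.7 − 2.6316 = 3.0684%.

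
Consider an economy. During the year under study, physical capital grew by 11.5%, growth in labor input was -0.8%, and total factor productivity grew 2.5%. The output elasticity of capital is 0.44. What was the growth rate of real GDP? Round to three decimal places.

Labor's share = 1 − 0.44 = 0.56.
Physical capital: 0.44 × 11.5 = 5.06 pp.
Labor input: 0.56 × (-0.8) = -0.448 pp.
Output growth = 2.5 + 4.612 = 7.112%.

Real GDP grew 7.112%.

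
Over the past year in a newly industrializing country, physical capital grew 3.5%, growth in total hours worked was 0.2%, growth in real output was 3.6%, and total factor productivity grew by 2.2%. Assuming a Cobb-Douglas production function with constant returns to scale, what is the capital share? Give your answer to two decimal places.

α = 0.36

gY = gA + α·gK + (1−α)·gL, so gY − gA − gL = α(gK − gL).
3.6 − 2.2 − 0.2 = α × (3.5 − 0.2).
1.2 = 3.3 α, so α = 0.3636.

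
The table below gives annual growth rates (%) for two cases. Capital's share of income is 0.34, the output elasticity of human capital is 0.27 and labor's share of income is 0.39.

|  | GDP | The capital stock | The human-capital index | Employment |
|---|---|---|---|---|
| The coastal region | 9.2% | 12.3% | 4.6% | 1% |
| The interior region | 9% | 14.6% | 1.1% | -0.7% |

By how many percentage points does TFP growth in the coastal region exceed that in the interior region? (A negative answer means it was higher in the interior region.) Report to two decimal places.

Labor's share = 1 − 0.34 − 0.27 = 0.39.
The coastal region: TFP = 9.2 − 4.182 − 1.242 − 0.39 = 3.386%.
The interior region: TFP = 9 − 4.964 − 0.297 + 0.273 = 4.012%.
Difference = 3.386 − (4.012) = -0.626 pp.

-0.63 percentage points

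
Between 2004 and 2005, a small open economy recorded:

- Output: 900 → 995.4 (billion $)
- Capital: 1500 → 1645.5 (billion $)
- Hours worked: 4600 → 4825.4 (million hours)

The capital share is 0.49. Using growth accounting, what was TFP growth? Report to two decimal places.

Output growth = (995.4 − 900) / 900 = 10.6%.
Capital growth = (1645.5 − 1500) / 1500 = 9.7%.
Hours worked growth = (4825.4 − 4600) / 4600 = 4.9%.
Labor's share = 1 − 0.49 = 0.51.
Capital: 0.49 × 9.7 = 4.753 pp.
Hours worked: 0.51 × 4.9 = 2.499 pp.
TFP growth = 10.6 − 7.252 = 3.348%.

TFP grew 3.35%.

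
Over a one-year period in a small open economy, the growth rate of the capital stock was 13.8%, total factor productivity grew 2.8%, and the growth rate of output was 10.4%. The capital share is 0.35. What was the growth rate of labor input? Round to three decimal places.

Labor input grew 4.262%.

Labor's share = 1 − 0.35 = 0.65.
gY = gA + 0.35×13.8 + 0.65×g.
0.65×g = 10.4 − 2.8 − 4.83 = 2.77.
g = 2.77 / 0.65 = 4.26154%.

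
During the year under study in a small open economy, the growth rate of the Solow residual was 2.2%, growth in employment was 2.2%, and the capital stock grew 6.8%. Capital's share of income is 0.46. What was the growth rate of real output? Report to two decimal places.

Real output grew 6.52%.

Labor's share = 1 − 0.46 = 0.54.
The capital stock: 0.46 × 6.8 = 3.128 pp.
Employment: 0.54 × 2.2 = 1.188 pp.
Output growth = 2.2 + 4.316 = 6.516%.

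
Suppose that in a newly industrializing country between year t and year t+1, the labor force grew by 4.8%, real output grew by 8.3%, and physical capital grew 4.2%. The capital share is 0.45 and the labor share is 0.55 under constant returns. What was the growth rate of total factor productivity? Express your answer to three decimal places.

3.770%

Labor's share = 1 − 0.45 = 0.55.
Physical capital: 0.45 × 4.2 = 1.89 pp.
The labor force: 0.55 × 4.8 = 2.64 pp.
TFP growth = 8.3 − 4.53 = 3.77%.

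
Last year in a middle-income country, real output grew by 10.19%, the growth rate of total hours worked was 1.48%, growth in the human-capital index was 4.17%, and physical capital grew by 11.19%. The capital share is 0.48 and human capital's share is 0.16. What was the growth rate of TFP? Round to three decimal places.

TFP grew 3.619%.

Labor's share = 1 − 0.48 − 0.16 = 0.36.
Physical capital: 0.48 × 11.19 = 5.3712 pp.
The human-capital index: 0.16 × 4.17 = 0.6672 pp.
Total hours worked: 0.36 × 1.48 = 0.5328 pp.
TFP growth = 10.19 − 6.5712 = 3.6188%.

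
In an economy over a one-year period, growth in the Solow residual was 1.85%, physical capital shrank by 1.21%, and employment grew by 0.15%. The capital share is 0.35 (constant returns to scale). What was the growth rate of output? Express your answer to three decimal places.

1.524%

Labor's share = 1 − 0.35 = 0.65.
Physical capital: 0.35 × (-1.21) = -0.4235 pp.
Employment: 0.65 × 0.15 = 0.0975 pp.
Output growth = 1.85 + (-0.326) = 1.524%.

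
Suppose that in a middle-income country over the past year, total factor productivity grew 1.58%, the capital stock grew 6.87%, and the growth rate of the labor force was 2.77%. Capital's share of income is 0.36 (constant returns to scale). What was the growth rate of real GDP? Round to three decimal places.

Real GDP grew 5.826%.

Labor's share = 1 − 0.36 = 0.64.
The capital stock: 0.36 × 6.87 = 2.4732 pp.
The labor force: 0.64 × 2.77 = 1.7728 pp.
Output growth = 1.58 + 4.246 = 5.826%.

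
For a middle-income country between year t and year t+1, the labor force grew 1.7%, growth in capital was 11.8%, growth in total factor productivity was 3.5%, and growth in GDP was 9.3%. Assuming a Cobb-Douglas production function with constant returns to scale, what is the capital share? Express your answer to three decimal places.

α = 0.406

gY = gA + α·gK + (1−α)·gL, so gY − gA − gL = α(gK − gL).
9.3 − 3.5 − 1.7 = α × (11.8 − 1.7).
4.1 = 10.1 α, so α = 0.40594.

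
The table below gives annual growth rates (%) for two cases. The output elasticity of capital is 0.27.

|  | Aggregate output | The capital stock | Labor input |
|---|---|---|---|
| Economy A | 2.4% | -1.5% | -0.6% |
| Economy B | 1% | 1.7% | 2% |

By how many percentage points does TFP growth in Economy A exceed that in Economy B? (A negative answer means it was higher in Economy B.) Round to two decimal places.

4.16 percentage points

Labor's share = 1 − 0.27 = 0.73.
Economy A: TFP = 2.4 + 0.405 + 0.438 = 3.243%.
Economy B: TFP = 1 − 0.459 − 1.46 = -0.919%.
Difference = 3.243 − (-0.919) = 4.162 pp.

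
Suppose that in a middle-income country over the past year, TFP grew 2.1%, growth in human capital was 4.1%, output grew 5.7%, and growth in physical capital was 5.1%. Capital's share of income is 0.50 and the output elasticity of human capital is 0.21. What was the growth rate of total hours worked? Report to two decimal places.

Total hours worked grew 0.65%.

Labor's share = 1 − 0.5 − 0.21 = 0.29.
gY = gA + 0.5×5.1 + 0.21×4.1 + 0.29×g.
0.29×g = 5.7 − 2.1 − 3.411 = 0.189.
g = 0.189 / 0.29 = 0.6517%.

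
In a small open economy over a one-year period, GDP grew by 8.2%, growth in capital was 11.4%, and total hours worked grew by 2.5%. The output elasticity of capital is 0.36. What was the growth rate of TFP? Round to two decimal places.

2.50%

Labor's share = 1 − 0.36 = 0.64.
Capital: 0.36 × 11.4 = 4.104 pp.
Total hours worked: 0.64 × 2.5 = 1.6 pp.
TFP growth = 8.2 − 5.704 = 2.496%.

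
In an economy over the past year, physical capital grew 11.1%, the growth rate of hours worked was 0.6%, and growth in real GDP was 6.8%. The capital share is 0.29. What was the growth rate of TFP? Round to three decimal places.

Labor's share = 1 − 0.29 = 0.71.
Physical capital: 0.29 × 11.1 = 3.219 pp.
Hours worked: 0.71 × 0.6 = 0.426 pp.
TFP growth = 6.8 − 3.645 = 3.155%.

TFP growth was 3.155%.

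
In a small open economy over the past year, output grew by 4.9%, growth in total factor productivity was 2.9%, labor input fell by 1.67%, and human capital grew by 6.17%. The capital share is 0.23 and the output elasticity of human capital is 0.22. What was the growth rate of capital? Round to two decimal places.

6.79%

Labor's share = 1 − 0.23 − 0.22 = 0.55.
gY = gA + 0.22×6.17 + 0.55×(-1.67) + 0.23×g.
0.23×g = 4.9 − 2.9 − 0.4389 = 1.5611.
g = 1.5611 / 0.23 = 6.7874%.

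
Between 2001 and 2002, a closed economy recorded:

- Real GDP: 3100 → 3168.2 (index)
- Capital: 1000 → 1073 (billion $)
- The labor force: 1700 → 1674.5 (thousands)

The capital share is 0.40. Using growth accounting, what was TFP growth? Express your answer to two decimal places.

Real GDP growth = (3168.2 − 3100) / 3100 = 2.2%.
Capital growth = (1073 − 1000) / 1000 = 7.3%.
The labor force growth = (1674.5 − 1700) / 1700 = -1.5%.
Labor's share = 1 − 0.4 = 0.6.
Capital: 0.4 × 7.3 = 2.92 pp.
The labor force: 0.6 × (-1.5) = -0.9 pp.
TFP growth = 2.2 − 2.02 = 0.18%.

0.18%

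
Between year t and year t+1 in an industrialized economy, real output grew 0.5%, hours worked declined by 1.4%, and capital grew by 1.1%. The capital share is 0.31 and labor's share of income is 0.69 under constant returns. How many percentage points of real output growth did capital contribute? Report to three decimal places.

Contribution = share × growth = 0.31 × 1.1 = 0.341 pp.

0.341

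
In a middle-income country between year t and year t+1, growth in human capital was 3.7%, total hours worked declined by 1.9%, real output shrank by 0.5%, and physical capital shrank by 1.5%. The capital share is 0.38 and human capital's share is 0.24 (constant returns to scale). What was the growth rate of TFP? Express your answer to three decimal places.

-0.096%

Labor's share = 1 − 0.38 − 0.24 = 0.38.
Physical capital: 0.38 × (-1.5) = -0.57 pp.
Human capital: 0.24 × 3.7 = 0.888 pp.
Total hours worked: 0.38 × (-1.9) = -0.722 pp.
TFP growth = -0.5 + 0.404 = -0.096%.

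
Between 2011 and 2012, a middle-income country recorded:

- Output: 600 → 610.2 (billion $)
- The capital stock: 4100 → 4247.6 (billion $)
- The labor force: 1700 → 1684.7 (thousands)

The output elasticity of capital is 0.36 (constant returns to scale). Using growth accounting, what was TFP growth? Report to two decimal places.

TFP grew 0.98%.

Output growth = (610.2 − 600) / 600 = 1.7%.
The capital stock growth = (4247.6 − 4100) / 4100 = 3.6%.
The labor force growth = (1684.7 − 1700) / 1700 = -0.9%.
Labor's share = 1 − 0.36 = 0.64.
The capital stock: 0.36 × 3.6 = 1.296 pp.
The labor force: 0.64 × (-0.9) = -0.576 pp.
TFP growth = 1.7 − 0.72 = 0.98%.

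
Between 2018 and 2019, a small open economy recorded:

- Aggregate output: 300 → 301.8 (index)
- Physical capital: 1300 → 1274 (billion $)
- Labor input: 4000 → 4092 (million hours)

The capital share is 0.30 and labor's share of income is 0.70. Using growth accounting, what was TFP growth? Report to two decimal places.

Aggregate output growth = (301.8 − 300) / 300 = 0.6%.
Physical capital growth = (1274 − 1300) / 1300 = -2%.
Labor input growth = (4092 − 4000) / 4000 = 2.3%.
Labor's share = 1 − 0.3 = 0.7.
Physical capital: 0.3 × (-2) = -0.6 pp.
Labor input: 0.7 × 2.3 = 1.61 pp.
TFP growth = 0.6 − 1.01 = -0.41%.

-0.41%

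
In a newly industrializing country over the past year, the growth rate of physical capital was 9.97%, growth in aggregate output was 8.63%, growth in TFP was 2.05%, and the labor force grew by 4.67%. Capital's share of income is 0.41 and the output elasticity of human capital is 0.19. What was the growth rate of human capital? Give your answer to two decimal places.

Labor's share = 1 − 0.41 − 0.19 = 0.4.
gY = gA + 0.41×9.97 + 0.4×4.67 + 0.19×g.
0.19×g = 8.63 − 2.05 − 5.9557 = 0.6243.
g = 0.6243 / 0.19 = 3.2858%.

3.29%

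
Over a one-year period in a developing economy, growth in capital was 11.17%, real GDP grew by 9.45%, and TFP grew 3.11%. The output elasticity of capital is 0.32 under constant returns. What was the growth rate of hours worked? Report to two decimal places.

4.07%

Labor's share = 1 − 0.32 = 0.68.
gY = gA + 0.32×11.17 + 0.68×g.
0.68×g = 9.45 − 3.11 − 3.5744 = 2.7656.
g = 2.7656 / 0.68 = 4.0671%.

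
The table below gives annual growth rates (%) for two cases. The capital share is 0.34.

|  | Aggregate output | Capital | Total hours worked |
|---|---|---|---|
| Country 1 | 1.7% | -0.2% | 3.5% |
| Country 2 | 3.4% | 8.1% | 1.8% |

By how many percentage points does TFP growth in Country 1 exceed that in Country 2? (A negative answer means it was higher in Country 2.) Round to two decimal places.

Labor's share = 1 − 0.34 = 0.66.
Country 1: TFP = 1.7 + 0.068 − 2.31 = -0.542%.
Country 2: TFP = 3.4 − 2.754 − 1.188 = -0.542%.
Difference = -0.542 − (-0.542) = 0 pp.

0.00 percentage points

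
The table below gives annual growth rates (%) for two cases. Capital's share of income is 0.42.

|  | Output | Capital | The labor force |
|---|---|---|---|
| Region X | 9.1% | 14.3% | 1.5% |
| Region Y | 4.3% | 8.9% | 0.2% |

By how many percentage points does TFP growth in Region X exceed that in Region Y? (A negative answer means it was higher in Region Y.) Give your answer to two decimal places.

1.78 percentage points

Labor's share = 1 − 0.42 = 0.58.
Region X: TFP = 9.1 − 6.006 − 0.87 = 2.224%.
Region Y: TFP = 4.3 − 3.738 − 0.116 = 0.446%.
Difference = 2.224 − (0.446) = 1.778 pp.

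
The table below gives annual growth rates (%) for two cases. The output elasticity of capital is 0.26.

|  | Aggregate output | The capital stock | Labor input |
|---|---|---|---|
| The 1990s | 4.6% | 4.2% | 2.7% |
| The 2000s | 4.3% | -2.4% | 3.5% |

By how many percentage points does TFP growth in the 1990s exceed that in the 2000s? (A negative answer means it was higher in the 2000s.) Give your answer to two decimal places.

-0.82 percentage points

Labor's share = 1 − 0.26 = 0.74.
The 1990s: TFP = 4.6 − 1.092 − 1.998 = 1.51%.
The 2000s: TFP = 4.3 + 0.624 − 2.59 = 2.334%.
Difference = 1.51 − (2.334) = -0.824 pp.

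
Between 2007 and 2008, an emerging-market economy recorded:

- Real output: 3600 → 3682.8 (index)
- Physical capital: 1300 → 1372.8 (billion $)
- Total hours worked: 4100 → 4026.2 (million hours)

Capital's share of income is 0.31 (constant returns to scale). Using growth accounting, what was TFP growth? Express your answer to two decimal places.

TFP growth was 1.81%.

Real output growth = (3682.8 − 3600) / 3600 = 2.3%.
Physical capital growth = (1372.8 − 1300) / 1300 = 5.6%.
Total hours worked growth = (4026.2 − 4100) / 4100 = -1.8%.
Labor's share = 1 − 0.31 = 0.69.
Physical capital: 0.31 × 5.6 = 1.736 pp.
Total hours worked: 0.69 × (-1.8) = -1.242 pp.
TFP growth = 2.3 − 0.494 = 1.806%.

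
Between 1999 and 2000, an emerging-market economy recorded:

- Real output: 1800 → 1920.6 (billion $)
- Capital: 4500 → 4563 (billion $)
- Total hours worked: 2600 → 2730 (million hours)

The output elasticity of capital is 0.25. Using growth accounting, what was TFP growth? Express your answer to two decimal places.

Real output growth = (1920.6 − 1800) / 1800 = 6.7%.
Capital growth = (4563 − 4500) / 4500 = 1.4%.
Total hours worked growth = (2730 − 2600) / 2600 = 5%.
Labor's share = 1 − 0.25 = 0.75.
Capital: 0.25 × 1.4 = 0.35 pp.
Total hours worked: 0.75 × 5 = 3.75 pp.
TFP growth = 6.7 − 4.1 = 2.6%.

TFP grew 2.60%.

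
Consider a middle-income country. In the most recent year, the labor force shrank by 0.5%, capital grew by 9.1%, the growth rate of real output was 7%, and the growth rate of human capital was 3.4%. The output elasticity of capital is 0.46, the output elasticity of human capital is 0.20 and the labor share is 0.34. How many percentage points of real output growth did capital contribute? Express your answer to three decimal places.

Contribution = share × growth = 0.46 × 9.1 = 4.186 pp.

4.186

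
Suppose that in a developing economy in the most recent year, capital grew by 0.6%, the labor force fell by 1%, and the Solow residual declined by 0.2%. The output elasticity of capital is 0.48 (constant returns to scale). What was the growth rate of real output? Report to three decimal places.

Labor's share = 1 − 0.48 = 0.52.
Capital: 0.48 × 0.6 = 0.288 pp.
The labor force: 0.52 × (-1) = -0.52 pp.
Output growth = -0.2 + (-0.232) = -0.432%.

-0.432%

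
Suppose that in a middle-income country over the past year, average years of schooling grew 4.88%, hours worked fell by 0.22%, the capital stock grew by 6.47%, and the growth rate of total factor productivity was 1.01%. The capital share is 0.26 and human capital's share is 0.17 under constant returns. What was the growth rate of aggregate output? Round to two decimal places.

Labor's share = 1 − 0.26 − 0.17 = 0.57.
The capital stock: 0.26 × 6.47 = 1.6822 pp.
Average years of schooling: 0.17 × 4.88 = 0.8296 pp.
Hours worked: 0.57 × (-0.22) = -0.1254 pp.
Output growth = 1.01 + 2.3864 = 3.3964%.

3.40%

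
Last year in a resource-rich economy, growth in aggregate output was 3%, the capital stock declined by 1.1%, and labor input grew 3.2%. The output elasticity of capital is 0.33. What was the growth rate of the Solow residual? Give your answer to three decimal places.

1.219%

Labor's share = 1 − 0.33 = 0.67.
The capital stock: 0.33 × (-1.1) = -0.363 pp.
Labor input: 0.67 × 3.2 = 2.144 pp.
TFP growth = 3 − 1.781 = 1.219%.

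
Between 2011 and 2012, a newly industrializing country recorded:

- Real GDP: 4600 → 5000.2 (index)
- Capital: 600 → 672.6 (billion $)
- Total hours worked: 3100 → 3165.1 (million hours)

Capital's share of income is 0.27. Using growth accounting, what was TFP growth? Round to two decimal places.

Real GDP growth = (5000.2 − 4600) / 4600 = 8.7%.
Capital growth = (672.6 − 600) / 600 = 12.1%.
Total hours worked growth = (3165.1 − 3100) / 3100 = 2.1%.
Labor's share = 1 − 0.27 = 0.73.
Capital: 0.27 × 12.1 = 3.267 pp.
Total hours worked: 0.73 × 2.1 = 1.533 pp.
TFP growth = 8.7 − 4.8 = 3.9%.

3.90%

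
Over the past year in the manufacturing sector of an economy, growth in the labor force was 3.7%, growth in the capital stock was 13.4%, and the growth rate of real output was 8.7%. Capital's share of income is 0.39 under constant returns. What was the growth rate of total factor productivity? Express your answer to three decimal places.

Labor's share = 1 − 0.39 = 0.61.
The capital stock: 0.39 × 13.4 = 5.226 pp.
The labor force: 0.61 × 3.7 = 2.257 pp.
TFP growth = 8.7 − 7.483 = 1.217%.

1.217%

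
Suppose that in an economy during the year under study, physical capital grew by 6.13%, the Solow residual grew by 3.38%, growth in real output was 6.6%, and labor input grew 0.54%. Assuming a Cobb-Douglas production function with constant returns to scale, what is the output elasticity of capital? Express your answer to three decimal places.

The output elasticity of capital is 0.479.

gY = gA + α·gK + (1−α)·gL, so gY − gA − gL = α(gK − gL).
6.6 − 3.38 − 0.54 = α × (6.13 − 0.54).
2.68 = 5.59 α, so α = 0.47943.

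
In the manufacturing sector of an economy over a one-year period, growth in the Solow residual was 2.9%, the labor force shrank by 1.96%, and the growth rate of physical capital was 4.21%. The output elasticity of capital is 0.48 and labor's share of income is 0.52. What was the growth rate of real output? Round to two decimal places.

3.90%

Labor's share = 1 − 0.48 = 0.52.
Physical capital: 0.48 × 4.21 = 2.0208 pp.
The labor force: 0.52 × (-1.96) = -1.0192 pp.
Output growth = 2.9 + 1.0016 = 3.9016%.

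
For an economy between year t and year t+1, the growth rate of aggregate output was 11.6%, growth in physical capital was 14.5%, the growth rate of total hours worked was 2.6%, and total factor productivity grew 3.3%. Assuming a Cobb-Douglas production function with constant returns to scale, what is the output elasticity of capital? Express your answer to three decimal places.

The output elasticity of capital is 0.479.

gY = gA + α·gK + (1−α)·gL, so gY − gA − gL = α(gK − gL).
11.6 − 3.3 − 2.6 = α × (14.5 − 2.6).
5.7 = 11.9 α, so α = 0.47899.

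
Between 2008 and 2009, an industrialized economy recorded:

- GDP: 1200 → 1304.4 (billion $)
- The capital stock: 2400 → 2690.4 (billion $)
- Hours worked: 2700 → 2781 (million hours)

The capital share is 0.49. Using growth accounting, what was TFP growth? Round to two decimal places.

1.24%

GDP growth = (1304.4 − 1200) / 1200 = 8.7%.
The capital stock growth = (2690.4 − 2400) / 2400 = 12.1%.
Hours worked growth = (2781 − 2700) / 2700 = 3%.
Labor's share = 1 − 0.49 = 0.51.
The capital stock: 0.49 × 12.1 = 5.929 pp.
Hours worked: 0.51 × 3 = 1.53 pp.
TFP growth = 8.7 − 7.459 = 1.241%.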